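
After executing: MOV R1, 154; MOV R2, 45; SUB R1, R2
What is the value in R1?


Register state trace:
  MOV R1, 154  → R1 = 154
  MOV R2, 45  → R2 = 45
  SUB R1, R2  → R1 = 154 - 45 = 109
Final: R1 = 109

109


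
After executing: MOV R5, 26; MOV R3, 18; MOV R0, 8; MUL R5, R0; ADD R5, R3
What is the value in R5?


Register state trace:
  MOV R5, 26  → R5 = 26
  MOV R3, 18  → R3 = 18
  MOV R0, 8  → R0 = 8
  MUL R5, R0  → R5 = 26 * 8 = 208
  ADD R5, R3  → R5 = 208 + 18 = 226
Final: R5 = 226

226


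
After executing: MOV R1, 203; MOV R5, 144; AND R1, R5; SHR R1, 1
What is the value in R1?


Register state trace:
  MOV R1, 203  → R1 = 203 (0b11001011)
  MOV R5, 144  → R5 = 144 (0b10010000)
  AND R1, R5  → R1 = 203 AND 144 = 128 (0b10000000)
  SHR R1, 1  → R1 = 128 >> 1 = 64
Final: R1 = 64

64


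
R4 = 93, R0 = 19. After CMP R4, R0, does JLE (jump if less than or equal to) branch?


Trace:
  R4 = 93, R0 = 19
  CMP R4, R0  → compares 93 vs 19
  JLE checks: is 93 less than or equal to 19?
  93 > 19, so condition is false
Branch taken: No

No


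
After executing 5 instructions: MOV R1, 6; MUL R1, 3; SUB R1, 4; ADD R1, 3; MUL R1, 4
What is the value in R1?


Register state trace:
  MOV R1, 6  → R1 = 6
  MUL R1, 3  → R1 = 6 * 3 = 18
  SUB R1, 4  → R1 = 18 - 4 = 14
  ADD R1, 3  → R1 = 14 + 3 = 17
  MUL R1, 4  → R1 = 17 * 4 = 68
Final: R1 = 68

68


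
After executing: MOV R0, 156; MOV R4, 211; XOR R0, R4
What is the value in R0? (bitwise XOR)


Register state trace:
  MOV R0, 156  → R0 = 156 (0b10011100)
  MOV R4, 211  → R4 = 211 (0b11010011)
  XOR R0, R4  → R0 = 156 XOR 211 = 79 (0b01001111)
Final: R0 = 79

79


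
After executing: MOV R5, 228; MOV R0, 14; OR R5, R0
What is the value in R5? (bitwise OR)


Register state trace:
  MOV R5, 228  → R5 = 228 (0b11100100)
  MOV R0, 14  → R0 = 14 (0b00001110)
  OR R5, R0   → R5 = 228 OR 14 = 238 (0b11101110)
Final: R5 = 238

238


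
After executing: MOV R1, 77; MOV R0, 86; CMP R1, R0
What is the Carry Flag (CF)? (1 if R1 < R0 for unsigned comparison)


Register state trace:
  MOV R1, 77  → R1 = 77
  MOV R0, 86  → R0 = 86
  CMP R1, R0  → unsigned 77 - 86: borrow occurs
  77 < 86, so CF = 1
CF = 1

1


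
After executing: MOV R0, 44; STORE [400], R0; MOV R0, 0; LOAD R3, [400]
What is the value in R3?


Register and memory trace:
  MOV R0, 44  → R0 = 44
  STORE [400], R0  → mem[400] = 44
  MOV R0, 0  → R0 = 0
  LOAD R3, [400]  → R3 = mem[400] = 44
Final: R3 = 44

44


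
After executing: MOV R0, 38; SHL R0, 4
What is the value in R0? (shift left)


Register state trace:
  MOV R0, 38  → R0 = 38
  SHL R0, 4  → R0 = 38 << 4 = 38 * 2^4 = 608
Final: R0 = 608

608


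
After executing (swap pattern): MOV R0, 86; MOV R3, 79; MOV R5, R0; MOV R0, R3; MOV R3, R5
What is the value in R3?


Register state trace (swap pattern):
  MOV R0, 86  → R0 = 86
  MOV R3, 79  → R3 = 79
  MOV R5, R0  → R5 = 86  (save R0)
  MOV R0, R3  → R0 = 79  (R0 gets R3's value)
  MOV R3, R5  → R3 = 86  (R3 gets saved value)
Final: R3 = 86

86


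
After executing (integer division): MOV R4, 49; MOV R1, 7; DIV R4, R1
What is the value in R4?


Register state trace:
  MOV R4, 49  → R4 = 49
  MOV R1, 7  → R1 = 7
  DIV R4, R1  → R4 = 49 // 7 = 7
Final: R4 = 7

7


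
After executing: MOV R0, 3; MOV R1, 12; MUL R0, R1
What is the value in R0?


Register state trace:
  MOV R0, 3  → R0 = 3
  MOV R1, 12  → R1 = 12
  MUL R0, R1  → R0 = 3 * 12 = 36
Final: R0 = 36

36


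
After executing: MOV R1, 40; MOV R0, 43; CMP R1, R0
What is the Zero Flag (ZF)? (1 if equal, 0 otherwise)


Register state trace:
  MOV R1, 40  → R1 = 40
  MOV R0, 43  → R0 = 43
  CMP R1, R0  → computes 40 - 43 = -3
  Result is nonzero, so values are not equal
ZF = 0

0


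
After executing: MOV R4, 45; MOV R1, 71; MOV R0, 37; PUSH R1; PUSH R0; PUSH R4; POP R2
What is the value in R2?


Stack trace (top is rightmost):
  MOV R4, 45  → R4 = 45
  MOV R1, 71  → R1 = 71
  MOV R0, 37  → R0 = 37
  PUSH R1  → stack: [71]
  PUSH R0  → stack: [71, 37]
  PUSH R4  → stack: [71, 37, 45]
  POP R2  → R2 = 45, stack: [71, 37]
Final: R2 = 45

45


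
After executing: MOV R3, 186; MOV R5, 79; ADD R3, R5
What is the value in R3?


Register state trace:
  MOV R3, 186  → R3 = 186
  MOV R5, 79  → R5 = 79
  ADD R3, R5  → R3 = 186 + 79 = 265
Final: R3 = 265

265


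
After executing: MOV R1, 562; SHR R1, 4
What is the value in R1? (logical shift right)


Register state trace:
  MOV R1, 562  → R1 = 562
  SHR R1, 4  → R1 = 562 >> 4 = 562 // 2^4 = 35
Final: R1 = 35

35


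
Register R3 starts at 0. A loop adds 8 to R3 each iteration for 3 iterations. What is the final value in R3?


Starting value: R3 = 0
  Iter 1: R3 = 0 + 8 = 8
  Iter 2: R3 = 8 + 8 = 16
  Iter 3: R3 = 16 + 8 = 24
Final: R3 = 24

24


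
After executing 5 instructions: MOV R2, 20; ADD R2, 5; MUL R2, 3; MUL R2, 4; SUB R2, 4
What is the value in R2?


Register state trace:
  MOV R2, 20  → R2 = 20
  ADD R2, 5  → R2 = 20 + 5 = 25
  MUL R2, 3  → R2 = 25 * 3 = 75
  MUL R2, 4  → R2 = 75 * 4 = 300
  SUB R2, 4  → R2 = 300 - 4 = 296
Final: R2 = 296

296


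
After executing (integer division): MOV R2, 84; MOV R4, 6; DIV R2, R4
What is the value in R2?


Register state trace:
  MOV R2, 84  → R2 = 84
  MOV R4, 6  → R4 = 6
  DIV R2, R4  → R2 = 84 // 6 = 14
Final: R2 = 14

14


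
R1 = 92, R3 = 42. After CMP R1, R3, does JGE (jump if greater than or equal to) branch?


Trace:
  R1 = 92, R3 = 42
  CMP R1, R3  → compares 92 vs 42
  JGE checks: is 92 greater than or equal to 42?
  92 > 42, so condition is true
Branch taken: Yes

Yes


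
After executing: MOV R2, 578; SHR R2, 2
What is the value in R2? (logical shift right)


Register state trace:
  MOV R2, 578  → R2 = 578
  SHR R2, 2  → R2 = 578 >> 2 = 578 // 2^2 = 144
Final: R2 = 144

144


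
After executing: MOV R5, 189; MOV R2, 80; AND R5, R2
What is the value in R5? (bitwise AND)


Register state trace:
  MOV R5, 189  → R5 = 189 (0b10111101)
  MOV R2, 80  → R2 = 80 (0b01010000)
  AND R5, R2  → R5 = 189 AND 80 = 16 (0b00010000)
Final: R5 = 16

16


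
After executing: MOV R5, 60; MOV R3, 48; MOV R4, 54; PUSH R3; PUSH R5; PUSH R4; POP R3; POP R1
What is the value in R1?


Stack trace (top is rightmost):
  MOV R5, 60  → R5 = 60
  MOV R3, 48  → R3 = 48
  MOV R4, 54  → R4 = 54
  PUSH R3  → stack: [48]
  PUSH R5  → stack: [48, 60]
  PUSH R4  → stack: [48, 60, 54]
  POP R3  → R3 = 54, stack: [48, 60]
  POP R1  → R1 = 60, stack: [48]
Final: R1 = 60

60


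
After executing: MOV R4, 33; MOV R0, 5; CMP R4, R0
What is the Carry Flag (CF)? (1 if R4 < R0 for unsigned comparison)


Register state trace:
  MOV R4, 33  → R4 = 33
  MOV R0, 5  → R0 = 5
  CMP R4, R0  → unsigned 33 - 5: no borrow
  33 >= 5, so CF = 0
CF = 0

0


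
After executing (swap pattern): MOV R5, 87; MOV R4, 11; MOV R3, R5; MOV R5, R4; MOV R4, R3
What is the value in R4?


Register state trace (swap pattern):
  MOV R5, 87  → R5 = 87
  MOV R4, 11  → R4 = 11
  MOV R3, R5  → R3 = 87  (save R5)
  MOV R5, R4  → R5 = 11  (R5 gets R4's value)
  MOV R4, R3  → R4 = 87  (R4 gets saved value)
Final: R4 = 87

87


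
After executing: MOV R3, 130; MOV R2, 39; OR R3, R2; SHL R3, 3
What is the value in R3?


Register state trace:
  MOV R3, 130  → R3 = 130 (0b10000010)
  MOV R2, 39  → R2 = 39 (0b00100111)
  OR R3, R2  → R3 = 130 OR 39 = 167 (0b10100111)
  SHL R3, 3  → R3 = 167 << 3 = 1336
Final: R3 = 1336

1336


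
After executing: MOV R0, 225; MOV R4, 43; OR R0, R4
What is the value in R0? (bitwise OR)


Register state trace:
  MOV R0, 225  → R0 = 225 (0b11100001)
  MOV R4, 43  → R4 = 43 (0b00101011)
  OR R0, R4   → R0 = 225 OR 43 = 235 (0b11101011)
Final: R0 = 235

235


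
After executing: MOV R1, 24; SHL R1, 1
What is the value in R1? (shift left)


Register state trace:
  MOV R1, 24  → R1 = 24
  SHL R1, 1  → R1 = 24 << 1 = 24 * 2^1 = 48
Final: R1 = 48

48


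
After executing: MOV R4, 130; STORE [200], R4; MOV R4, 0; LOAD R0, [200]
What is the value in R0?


Register and memory trace:
  MOV R4, 130  → R4 = 130
  STORE [200], R4  → mem[200] = 130
  MOV R4, 0  → R4 = 0
  LOAD R0, [200]  → R0 = mem[200] = 130
Final: R0 = 130

130


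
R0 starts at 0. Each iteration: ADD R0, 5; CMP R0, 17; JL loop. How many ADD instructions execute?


Loop trace (R0 starts at 0, target 17, step 5):
  ADD #1: R0 = 0 + 5 = 5  → 5 < 17, loop
  ADD #2: R0 = 5 + 5 = 10  → 10 < 17, loop
  ADD #3: R0 = 10 + 5 = 15  → 15 < 17, loop
  ADD #4: R0 = 15 + 5 = 20  → 20 >= 17, exit
Total ADD instructions: 4

4


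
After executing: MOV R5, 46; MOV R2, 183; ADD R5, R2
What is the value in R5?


Register state trace:
  MOV R5, 46  → R5 = 46
  MOV R2, 183  → R2 = 183
  ADD R5, R2  → R5 = 46 + 183 = 229
Final: R5 = 229

229


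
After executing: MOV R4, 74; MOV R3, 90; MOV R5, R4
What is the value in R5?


Register state trace:
  MOV R4, 74  → R4 = 74
  MOV R3, 90  → R3 = 90
  MOV R5, R4  → R5 = 74
Final: R5 = 74

74


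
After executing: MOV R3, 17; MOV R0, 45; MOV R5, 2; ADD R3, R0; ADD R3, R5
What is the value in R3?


Register state trace:
  MOV R3, 17  → R3 = 17
  MOV R0, 45  → R0 = 45
  MOV R5, 2  → R5 = 2
  ADD R3, R0  → R3 = 17 + 45 = 62
  ADD R3, R5  → R3 = 62 + 2 = 64
Final: R3 = 64

64


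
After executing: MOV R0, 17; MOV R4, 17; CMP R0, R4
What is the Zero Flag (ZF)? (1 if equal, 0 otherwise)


Register state trace:
  MOV R0, 17  → R0 = 17
  MOV R4, 17  → R4 = 17
  CMP R0, R4  → computes 17 - 17 = 0
  Result is zero, so values are equal
ZF = 1

1


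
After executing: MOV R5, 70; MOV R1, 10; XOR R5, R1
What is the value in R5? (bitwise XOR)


Register state trace:
  MOV R5, 70  → R5 = 70 (0b01000110)
  MOV R1, 10  → R1 = 10 (0b00001010)
  XOR R5, R1  → R5 = 70 XOR 10 = 76 (0b01001100)
Final: R5 = 76

76


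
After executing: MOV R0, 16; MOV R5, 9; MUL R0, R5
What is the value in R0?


Register state trace:
  MOV R0, 16  → R0 = 16
  MOV R5, 9  → R5 = 9
  MUL R0, R5  → R0 = 16 * 9 = 144
Final: R0 = 144

144


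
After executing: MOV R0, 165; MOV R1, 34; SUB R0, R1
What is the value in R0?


Register state trace:
  MOV R0, 165  → R0 = 165
  MOV R1, 34  → R1 = 34
  SUB R0, R1  → R0 = 165 - 34 = 131
Final: R0 = 131

131


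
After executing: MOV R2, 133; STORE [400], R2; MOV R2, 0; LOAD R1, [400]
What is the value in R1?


Register and memory trace:
  MOV R2, 133  → R2 = 133
  STORE [400], R2  → mem[400] = 133
  MOV R2, 0  → R2 = 0
  LOAD R1, [400]  → R1 = mem[400] = 133
Final: R1 = 133

133


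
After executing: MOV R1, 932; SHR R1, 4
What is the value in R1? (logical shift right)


Register state trace:
  MOV R1, 932  → R1 = 932
  SHR R1, 4  → R1 = 932 >> 4 = 932 // 2^4 = 58
Final: R1 = 58

58


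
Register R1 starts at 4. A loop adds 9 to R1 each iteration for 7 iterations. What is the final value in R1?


Starting value: R1 = 4
  Iter 1: R1 = 4 + 9 = 13
  Iter 2: R1 = 13 + 9 = 22
  Iter 3: R1 = 22 + 9 = 31
  Iter 4: R1 = 31 + 9 = 40
  Iter 5: R1 = 40 + 9 = 49
  Iter 6: R1 = 49 + 9 = 58
  Iter 7: R1 = 58 + 9 = 67
Final: R1 = 67

67


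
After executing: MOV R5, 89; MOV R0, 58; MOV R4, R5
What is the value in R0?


Register state trace:
  MOV R5, 89  → R5 = 89
  MOV R0, 58  → R0 = 58
  MOV R4, R5  → R4 = 89
Final: R0 = 58

58


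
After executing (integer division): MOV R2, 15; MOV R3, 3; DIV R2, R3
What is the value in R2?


Register state trace:
  MOV R2, 15  → R2 = 15
  MOV R3, 3  → R3 = 3
  DIV R2, R3  → R2 = 15 // 3 = 5
Final: R2 = 5

5


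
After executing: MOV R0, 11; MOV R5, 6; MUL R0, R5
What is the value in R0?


Register state trace:
  MOV R0, 11  → R0 = 11
  MOV R5, 6  → R5 = 6
  MUL R0, R5  → R0 = 11 * 6 = 66
Final: R0 = 66

66


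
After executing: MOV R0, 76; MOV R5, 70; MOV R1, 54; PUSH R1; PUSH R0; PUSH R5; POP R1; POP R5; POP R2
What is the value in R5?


Stack trace (top is rightmost):
  MOV R0, 76  → R0 = 76
  MOV R5, 70  → R5 = 70
  MOV R1, 54  → R1 = 54
  PUSH R1  → stack: [54]
  PUSH R0  → stack: [54, 76]
  PUSH R5  → stack: [54, 76, 70]
  POP R1  → R1 = 70, stack: [54, 76]
  POP R5  → R5 = 76, stack: [54]
  POP R2  → R2 = 54, stack: []
Final: R5 = 76

76


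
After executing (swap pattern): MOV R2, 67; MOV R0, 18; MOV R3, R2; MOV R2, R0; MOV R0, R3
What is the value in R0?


Register state trace (swap pattern):
  MOV R2, 67  → R2 = 67
  MOV R0, 18  → R0 = 18
  MOV R3, R2  → R3 = 67  (save R2)
  MOV R2, R0  → R2 = 18  (R2 gets R0's value)
  MOV R0, R3  → R0 = 67  (R0 gets saved value)
Final: R0 = 67

67


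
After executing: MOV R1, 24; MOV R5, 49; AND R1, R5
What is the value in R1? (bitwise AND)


Register state trace:
  MOV R1, 24  → R1 = 24 (0b00011000)
  MOV R5, 49  → R5 = 49 (0b00110001)
  AND R1, R5  → R1 = 24 AND 49 = 16 (0b00010000)
Final: R1 = 16

16


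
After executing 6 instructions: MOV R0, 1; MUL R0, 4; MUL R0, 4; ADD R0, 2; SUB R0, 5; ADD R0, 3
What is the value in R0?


Register state trace:
  MOV R0, 1  → R0 = 1
  MUL R0, 4  → R0 = 1 * 4 = 4
  MUL R0, 4  → R0 = 4 * 4 = 16
  ADD R0, 2  → R0 = 16 + 2 = 18
  SUB R0, 5  → R0 = 18 - 5 = 13
  ADD R0, 3  → R0 = 13 + 3 = 16
Final: R0 = 16

16


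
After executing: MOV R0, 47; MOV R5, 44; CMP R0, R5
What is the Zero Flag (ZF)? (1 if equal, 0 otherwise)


Register state trace:
  MOV R0, 47  → R0 = 47
  MOV R5, 44  → R5 = 44
  CMP R0, R5  → computes 47 - 44 = 3
  Result is nonzero, so values are not equal
ZF = 0

0


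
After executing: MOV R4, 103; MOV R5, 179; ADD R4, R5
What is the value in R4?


Register state trace:
  MOV R4, 103  → R4 = 103
  MOV R5, 179  → R5 = 179
  ADD R4, R5  → R4 = 103 + 179 = 282
Final: R4 = 282

282


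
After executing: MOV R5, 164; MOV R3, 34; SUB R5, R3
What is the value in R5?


Register state trace:
  MOV R5, 164  → R5 = 164
  MOV R3, 34  → R3 = 34
  SUB R5, R3  → R5 = 164 - 34 = 130
Final: R5 = 130

130


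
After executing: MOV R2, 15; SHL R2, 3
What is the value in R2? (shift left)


Register state trace:
  MOV R2, 15  → R2 = 15
  SHL R2, 3  → R2 = 15 << 3 = 15 * 2^3 = 120
Final: R2 = 120

120


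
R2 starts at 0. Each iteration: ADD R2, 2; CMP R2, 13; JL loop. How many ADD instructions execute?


Loop trace (R2 starts at 0, target 13, step 2):
  ADD #1: R2 = 0 + 2 = 2  → 2 < 13, loop
  ADD #2: R2 = 2 + 2 = 4  → 4 < 13, loop
  ADD #3: R2 = 4 + 2 = 6  → 6 < 13, loop
  ADD #4: R2 = 6 + 2 = 8  → 8 < 13, loop
  ADD #5: R2 = 8 + 2 = 10  → 10 < 13, loop
  ADD #6: R2 = 10 + 2 = 12  → 12 < 13, loop
  ADD #7: R2 = 12 + 2 = 14  → 14 >= 13, exit
Total ADD instructions: 7

7


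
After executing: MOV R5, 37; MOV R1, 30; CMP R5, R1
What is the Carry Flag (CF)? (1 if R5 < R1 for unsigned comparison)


Register state trace:
  MOV R5, 37  → R5 = 37
  MOV R1, 30  → R1 = 30
  CMP R5, R1  → unsigned 37 - 30: no borrow
  37 >= 30, so CF = 0
CF = 0

0


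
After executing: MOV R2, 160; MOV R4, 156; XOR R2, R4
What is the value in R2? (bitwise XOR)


Register state trace:
  MOV R2, 160  → R2 = 160 (0b10100000)
  MOV R4, 156  → R4 = 156 (0b10011100)
  XOR R2, R4  → R2 = 160 XOR 156 = 60 (0b00111100)
Final: R2 = 60

60


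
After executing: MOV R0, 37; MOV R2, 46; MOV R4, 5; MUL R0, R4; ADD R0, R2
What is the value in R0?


Register state trace:
  MOV R0, 37  → R0 = 37
  MOV R2, 46  → R2 = 46
  MOV R4, 5  → R4 = 5
  MUL R0, R4  → R0 = 37 * 5 = 185
  ADD R0, R2  → R0 = 185 + 46 = 231
Final: R0 = 231

231


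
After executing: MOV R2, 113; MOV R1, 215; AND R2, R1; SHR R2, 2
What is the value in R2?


Register state trace:
  MOV R2, 113  → R2 = 113 (0b01110001)
  MOV R1, 215  → R1 = 215 (0b11010111)
  AND R2, R1  → R2 = 113 AND 215 = 81 (0b01010001)
  SHR R2, 2  → R2 = 81 >> 2 = 20
Final: R2 = 20

20


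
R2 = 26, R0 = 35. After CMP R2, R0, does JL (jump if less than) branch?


Trace:
  R2 = 26, R0 = 35
  CMP R2, R0  → compares 26 vs 35
  JL checks: is 26 less than 35?
  26 < 35, so condition is true
Branch taken: Yes

Yes


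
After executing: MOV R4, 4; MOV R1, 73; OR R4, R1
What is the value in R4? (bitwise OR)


Register state trace:
  MOV R4, 4  → R4 = 4 (0b00000100)
  MOV R1, 73  → R1 = 73 (0b01001001)
  OR R4, R1   → R4 = 4 OR 73 = 77 (0b01001101)
Final: R4 = 77

77


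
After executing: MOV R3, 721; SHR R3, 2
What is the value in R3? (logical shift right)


Register state trace:
  MOV R3, 721  → R3 = 721
  SHR R3, 2  → R3 = 721 >> 2 = 721 // 2^2 = 180
Final: R3 = 180

180


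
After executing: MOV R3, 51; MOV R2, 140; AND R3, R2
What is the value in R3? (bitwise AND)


Register state trace:
  MOV R3, 51  → R3 = 51 (0b00110011)
  MOV R2, 140  → R2 = 140 (0b10001100)
  AND R3, R2  → R3 = 51 AND 140 = 0 (0b00000000)
Final: R3 = 0

0


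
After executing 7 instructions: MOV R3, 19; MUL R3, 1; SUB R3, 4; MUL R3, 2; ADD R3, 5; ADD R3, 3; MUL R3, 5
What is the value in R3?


Register state trace:
  MOV R3, 19  → R3 = 19
  MUL R3, 1  → R3 = 19 * 1 = 19
  SUB R3, 4  → R3 = 19 - 4 = 15
  MUL R3, 2  → R3 = 15 * 2 = 30
  ADD R3, 5  → R3 = 30 + 5 = 35
  ADD R3, 3  → R3 = 35 + 3 = 38
  MUL R3, 5  → R3 = 38 * 5 = 190
Final: R3 = 190

190


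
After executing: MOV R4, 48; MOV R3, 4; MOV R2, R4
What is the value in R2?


Register state trace:
  MOV R4, 48  → R4 = 48
  MOV R3, 4  → R3 = 4
  MOV R2, R4  → R2 = 48
Final: R2 = 48

48


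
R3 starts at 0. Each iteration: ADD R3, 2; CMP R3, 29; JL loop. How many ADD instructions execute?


Loop trace (R3 starts at 0, target 29, step 2):
  ADD #1: R3 = 0 + 2 = 2  → 2 < 29, loop
  ADD #2: R3 = 2 + 2 = 4  → 4 < 29, loop
  ADD #3: R3 = 4 + 2 = 6  → 6 < 29, loop
  ADD #4: R3 = 6 + 2 = 8  → 8 < 29, loop
  ADD #5: R3 = 8 + 2 = 10  → 10 < 29, loop
  ADD #6: R3 = 10 + 2 = 12  → 12 < 29, loop
  ADD #7: R3 = 12 + 2 = 14  → 14 < 29, loop
  ADD #8: R3 = 14 + 2 = 16  → 16 < 29, loop
  ADD #9: R3 = 16 + 2 = 18  → 18 < 29, loop
  ADD #10: R3 = 18 + 2 = 20  → 20 < 29, loop
  ADD #11: R3 = 20 + 2 = 22  → 22 < 29, loop
  ADD #12: R3 = 22 + 2 = 24  → 24 < 29, loop
  ADD #13: R3 = 24 + 2 = 26  → 26 < 29, loop
  ADD #14: R3 = 26 + 2 = 28  → 28 < 29, loop
  ADD #15: R3 = 28 + 2 = 30  → 30 >= 29, exit
Total ADD instructions: 15

15


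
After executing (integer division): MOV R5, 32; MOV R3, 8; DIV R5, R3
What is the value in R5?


Register state trace:
  MOV R5, 32  → R5 = 32
  MOV R3, 8  → R3 = 8
  DIV R5, R3  → R5 = 32 // 8 = 4
Final: R5 = 4

4


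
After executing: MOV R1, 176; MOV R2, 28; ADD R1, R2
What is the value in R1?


Register state trace:
  MOV R1, 176  → R1 = 176
  MOV R2, 28  → R2 = 28
  ADD R1, R2  → R1 = 176 + 28 = 204
Final: R1 = 204

204


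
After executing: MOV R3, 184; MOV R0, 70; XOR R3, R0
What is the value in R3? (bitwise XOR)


Register state trace:
  MOV R3, 184  → R3 = 184 (0b10111000)
  MOV R0, 70  → R0 = 70 (0b01000110)
  XOR R3, R0  → R3 = 184 XOR 70 = 254 (0b11111110)
Final: R3 = 254

254


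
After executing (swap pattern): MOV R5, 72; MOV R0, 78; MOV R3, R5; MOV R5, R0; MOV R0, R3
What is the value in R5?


Register state trace (swap pattern):
  MOV R5, 72  → R5 = 72
  MOV R0, 78  → R0 = 78
  MOV R3, R5  → R3 = 72  (save R5)
  MOV R5, R0  → R5 = 78  (R5 gets R0's value)
  MOV R0, R3  → R0 = 72  (R0 gets saved value)
Final: R5 = 78

78


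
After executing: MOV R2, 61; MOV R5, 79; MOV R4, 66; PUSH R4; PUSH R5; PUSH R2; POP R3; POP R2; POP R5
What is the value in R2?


Stack trace (top is rightmost):
  MOV R2, 61  → R2 = 61
  MOV R5, 79  → R5 = 79
  MOV R4, 66  → R4 = 66
  PUSH R4  → stack: [66]
  PUSH R5  → stack: [66, 79]
  PUSH R2  → stack: [66, 79, 61]
  POP R3  → R3 = 61, stack: [66, 79]
  POP R2  → R2 = 79, stack: [66]
  POP R5  → R5 = 66, stack: []
Final: R2 = 79

79


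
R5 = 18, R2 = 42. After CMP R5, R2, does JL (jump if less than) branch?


Trace:
  R5 = 18, R2 = 42
  CMP R5, R2  → compares 18 vs 42
  JL checks: is 18 less than 42?
  18 < 42, so condition is true
Branch taken: Yes

Yes


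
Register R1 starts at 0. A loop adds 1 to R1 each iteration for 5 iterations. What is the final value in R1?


Starting value: R1 = 0
  Iter 1: R1 = 0 + 1 = 1
  Iter 2: R1 = 1 + 1 = 2
  Iter 3: R1 = 2 + 1 = 3
  Iter 4: R1 = 3 + 1 = 4
  Iter 5: R1 = 4 + 1 = 5
Final: R1 = 5

5


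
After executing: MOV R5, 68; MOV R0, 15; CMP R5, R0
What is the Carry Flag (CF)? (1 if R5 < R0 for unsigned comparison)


Register state trace:
  MOV R5, 68  → R5 = 68
  MOV R0, 15  → R0 = 15
  CMP R5, R0  → unsigned 68 - 15: no borrow
  68 >= 15, so CF = 0
CF = 0

0


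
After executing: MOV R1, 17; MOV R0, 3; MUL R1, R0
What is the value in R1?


Register state trace:
  MOV R1, 17  → R1 = 17
  MOV R0, 3  → R0 = 3
  MUL R1, R0  → R1 = 17 * 3 = 51
Final: R1 = 51

51


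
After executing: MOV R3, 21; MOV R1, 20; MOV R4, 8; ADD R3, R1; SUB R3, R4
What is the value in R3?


Register state trace:
  MOV R3, 21  → R3 = 21
  MOV R1, 20  → R1 = 20
  MOV R4, 8  → R4 = 8
  ADD R3, R1  → R3 = 21 + 20 = 41
  SUB R3, R4  → R3 = 41 - 8 = 33
Final: R3 = 33

33


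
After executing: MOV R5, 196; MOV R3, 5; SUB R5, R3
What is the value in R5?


Register state trace:
  MOV R5, 196  → R5 = 196
  MOV R3, 5  → R3 = 5
  SUB R5, R3  → R5 = 196 - 5 = 191
Final: R5 = 191

191


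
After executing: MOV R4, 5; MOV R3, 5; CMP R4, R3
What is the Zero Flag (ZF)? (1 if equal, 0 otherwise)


Register state trace:
  MOV R4, 5  → R4 = 5
  MOV R3, 5  → R3 = 5
  CMP R4, R3  → computes 5 - 5 = 0
  Result is zero, so values are equal
ZF = 1

1


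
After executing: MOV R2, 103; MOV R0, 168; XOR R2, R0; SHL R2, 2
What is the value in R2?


Register state trace:
  MOV R2, 103  → R2 = 103 (0b01100111)
  MOV R0, 168  → R0 = 168 (0b10101000)
  XOR R2, R0  → R2 = 103 XOR 168 = 207 (0b11001111)
  SHL R2, 2  → R2 = 207 << 2 = 828
Final: R2 = 828

828


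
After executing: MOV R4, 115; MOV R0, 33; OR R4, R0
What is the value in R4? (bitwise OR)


Register state trace:
  MOV R4, 115  → R4 = 115 (0b01110011)
  MOV R0, 33  → R0 = 33 (0b00100001)
  OR R4, R0   → R4 = 115 OR 33 = 115 (0b01110011)
Final: R4 = 115

115


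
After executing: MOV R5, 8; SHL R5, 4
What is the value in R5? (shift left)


Register state trace:
  MOV R5, 8  → R5 = 8
  SHL R5, 4  → R5 = 8 << 4 = 8 * 2^4 = 128
Final: R5 = 128

128


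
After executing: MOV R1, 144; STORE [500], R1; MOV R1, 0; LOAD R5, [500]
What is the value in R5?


Register and memory trace:
  MOV R1, 144  → R1 = 144
  STORE [500], R1  → mem[500] = 144
  MOV R1, 0  → R1 = 0
  LOAD R5, [500]  → R5 = mem[500] = 144
Final: R5 = 144

144


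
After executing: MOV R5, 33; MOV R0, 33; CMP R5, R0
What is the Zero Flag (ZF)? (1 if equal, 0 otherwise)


Register state trace:
  MOV R5, 33  → R5 = 33
  MOV R0, 33  → R0 = 33
  CMP R5, R0  → computes 33 - 33 = 0
  Result is zero, so values are equal
ZF = 1

1


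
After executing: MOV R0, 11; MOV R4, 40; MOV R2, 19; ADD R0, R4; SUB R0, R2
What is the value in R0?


Register state trace:
  MOV R0, 11  → R0 = 11
  MOV R4, 40  → R4 = 40
  MOV R2, 19  → R2 = 19
  ADD R0, R4  → R0 = 11 + 40 = 51
  SUB R0, R2  → R0 = 51 - 19 = 32
Final: R0 = 32

32


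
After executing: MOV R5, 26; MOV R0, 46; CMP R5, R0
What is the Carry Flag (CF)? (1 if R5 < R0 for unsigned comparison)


Register state trace:
  MOV R5, 26  → R5 = 26
  MOV R0, 46  → R0 = 46
  CMP R5, R0  → unsigned 26 - 46: borrow occurs
  26 < 46, so CF = 1
CF = 1

1


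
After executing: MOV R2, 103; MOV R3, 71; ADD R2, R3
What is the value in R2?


Register state trace:
  MOV R2, 103  → R2 = 103
  MOV R3, 71  → R3 = 71
  ADD R2, R3  → R2 = 103 + 71 = 174
Final: R2 = 174

174


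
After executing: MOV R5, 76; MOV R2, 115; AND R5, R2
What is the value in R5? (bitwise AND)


Register state trace:
  MOV R5, 76  → R5 = 76 (0b01001100)
  MOV R2, 115  → R2 = 115 (0b01110011)
  AND R5, R2  → R5 = 76 AND 115 = 64 (0b01000000)
Final: R5 = 64

64


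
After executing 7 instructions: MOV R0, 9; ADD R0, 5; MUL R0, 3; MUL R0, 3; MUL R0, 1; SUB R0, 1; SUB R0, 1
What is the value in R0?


Register state trace:
  MOV R0, 9  → R0 = 9
  ADD R0, 5  → R0 = 9 + 5 = 14
  MUL R0, 3  → R0 = 14 * 3 = 42
  MUL R0, 3  → R0 = 42 * 3 = 126
  MUL R0, 1  → R0 = 126 * 1 = 126
  SUB R0, 1  → R0 = 126 - 1 = 125
  SUB R0, 1  → R0 = 125 - 1 = 124
Final: R0 = 124

124


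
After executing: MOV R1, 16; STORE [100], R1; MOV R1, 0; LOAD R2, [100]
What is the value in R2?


Register and memory trace:
  MOV R1, 16  → R1 = 16
  STORE [100], R1  → mem[100] = 16
  MOV R1, 0  → R1 = 0
  LOAD R2, [100]  → R2 = mem[100] = 16
Final: R2 = 16

16


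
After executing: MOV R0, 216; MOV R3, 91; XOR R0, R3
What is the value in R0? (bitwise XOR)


Register state trace:
  MOV R0, 216  → R0 = 216 (0b11011000)
  MOV R3, 91  → R3 = 91 (0b01011011)
  XOR R0, R3  → R0 = 216 XOR 91 = 131 (0b10000011)
Final: R0 = 131

131


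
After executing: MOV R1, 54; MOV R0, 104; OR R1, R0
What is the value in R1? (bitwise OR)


Register state trace:
  MOV R1, 54  → R1 = 54 (0b00110110)
  MOV R0, 104  → R0 = 104 (0b01101000)
  OR R1, R0   → R1 = 54 OR 104 = 126 (0b01111110)
Final: R1 = 126

126


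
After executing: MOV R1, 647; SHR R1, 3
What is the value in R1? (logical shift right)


Register state trace:
  MOV R1, 647  → R1 = 647
  SHR R1, 3  → R1 = 647 >> 3 = 647 // 2^3 = 80
Final: R1 = 80

80


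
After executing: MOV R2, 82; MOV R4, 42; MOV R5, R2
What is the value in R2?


Register state trace:
  MOV R2, 82  → R2 = 82
  MOV R4, 42  → R4 = 42
  MOV R5, R2  → R5 = 82
Final: R2 = 82

82


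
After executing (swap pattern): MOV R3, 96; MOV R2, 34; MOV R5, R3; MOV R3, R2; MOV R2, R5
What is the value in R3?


Register state trace (swap pattern):
  MOV R3, 96  → R3 = 96
  MOV R2, 34  → R2 = 34
  MOV R5, R3  → R5 = 96  (save R3)
  MOV R3, R2  → R3 = 34  (R3 gets R2's value)
  MOV R2, R5  → R2 = 96  (R2 gets saved value)
Final: R3 = 34

34


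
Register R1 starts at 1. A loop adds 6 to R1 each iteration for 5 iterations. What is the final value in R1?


Starting value: R1 = 1
  Iter 1: R1 = 1 + 6 = 7
  Iter 2: R1 = 7 + 6 = 13
  Iter 3: R1 = 13 + 6 = 19
  Iter 4: R1 = 19 + 6 = 25
  Iter 5: R1 = 25 + 6 = 31
Final: R1 = 31

31


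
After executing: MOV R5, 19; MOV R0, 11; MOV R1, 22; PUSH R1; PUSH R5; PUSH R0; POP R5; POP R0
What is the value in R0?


Stack trace (top is rightmost):
  MOV R5, 19  → R5 = 19
  MOV R0, 11  → R0 = 11
  MOV R1, 22  → R1 = 22
  PUSH R1  → stack: [22]
  PUSH R5  → stack: [22, 19]
  PUSH R0  → stack: [22, 19, 11]
  POP R5  → R5 = 11, stack: [22, 19]
  POP R0  → R0 = 19, stack: [22]
Final: R0 = 19

19


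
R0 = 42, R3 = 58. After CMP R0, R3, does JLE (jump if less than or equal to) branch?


Trace:
  R0 = 42, R3 = 58
  CMP R0, R3  → compares 42 vs 58
  JLE checks: is 42 less than or equal to 58?
  42 < 58, so condition is true
Branch taken: Yes

Yes


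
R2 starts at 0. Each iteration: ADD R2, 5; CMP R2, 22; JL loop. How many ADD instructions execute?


Loop trace (R2 starts at 0, target 22, step 5):
  ADD #1: R2 = 0 + 5 = 5  → 5 < 22, loop
  ADD #2: R2 = 5 + 5 = 10  → 10 < 22, loop
  ADD #3: R2 = 10 + 5 = 15  → 15 < 22, loop
  ADD #4: R2 = 15 + 5 = 20  → 20 < 22, loop
  ADD #5: R2 = 20 + 5 = 25  → 25 >= 22, exit
Total ADD instructions: 5

5


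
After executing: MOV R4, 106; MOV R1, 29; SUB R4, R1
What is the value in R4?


Register state trace:
  MOV R4, 106  → R4 = 106
  MOV R1, 29  → R1 = 29
  SUB R4, R1  → R4 = 106 - 29 = 77
Final: R4 = 77

77


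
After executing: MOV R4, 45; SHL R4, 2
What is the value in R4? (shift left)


Register state trace:
  MOV R4, 45  → R4 = 45
  SHL R4, 2  → R4 = 45 << 2 = 45 * 2^2 = 180
Final: R4 = 180

180


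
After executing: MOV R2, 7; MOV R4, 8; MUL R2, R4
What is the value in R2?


Register state trace:
  MOV R2, 7  → R2 = 7
  MOV R4, 8  → R4 = 8
  MUL R2, R4  → R2 = 7 * 8 = 56
Final: R2 = 56

56


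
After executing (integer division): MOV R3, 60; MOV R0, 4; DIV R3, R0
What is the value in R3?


Register state trace:
  MOV R3, 60  → R3 = 60
  MOV R0, 4  → R0 = 4
  DIV R3, R0  → R3 = 60 // 4 = 15
Final: R3 = 15

15


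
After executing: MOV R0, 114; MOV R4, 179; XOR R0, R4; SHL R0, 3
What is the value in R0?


Register state trace:
  MOV R0, 114  → R0 = 114 (0b01110010)
  MOV R4, 179  → R4 = 179 (0b10110011)
  XOR R0, R4  → R0 = 114 XOR 179 = 193 (0b11000001)
  SHL R0, 3  → R0 = 193 << 3 = 1544
Final: R0 = 1544

1544


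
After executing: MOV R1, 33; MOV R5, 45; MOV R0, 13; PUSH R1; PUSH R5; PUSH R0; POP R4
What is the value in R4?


Stack trace (top is rightmost):
  MOV R1, 33  → R1 = 33
  MOV R5, 45  → R5 = 45
  MOV R0, 13  → R0 = 13
  PUSH R1  → stack: [33]
  PUSH R5  → stack: [33, 45]
  PUSH R0  → stack: [33, 45, 13]
  POP R4  → R4 = 13, stack: [33, 45]
Final: R4 = 13

13


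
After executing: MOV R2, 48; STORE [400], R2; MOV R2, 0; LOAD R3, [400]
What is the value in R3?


Register and memory trace:
  MOV R2, 48  → R2 = 48
  STORE [400], R2  → mem[400] = 48
  MOV R2, 0  → R2 = 0
  LOAD R3, [400]  → R3 = mem[400] = 48
Final: R3 = 48

48


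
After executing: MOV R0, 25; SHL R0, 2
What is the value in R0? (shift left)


Register state trace:
  MOV R0, 25  → R0 = 25
  SHL R0, 2  → R0 = 25 << 2 = 25 * 2^2 = 100
Final: R0 = 100

100


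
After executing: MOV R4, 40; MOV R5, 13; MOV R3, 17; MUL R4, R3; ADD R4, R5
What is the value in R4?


Register state trace:
  MOV R4, 40  → R4 = 40
  MOV R5, 13  → R5 = 13
  MOV R3, 17  → R3 = 17
  MUL R4, R3  → R4 = 40 * 17 = 680
  ADD R4, R5  → R4 = 680 + 13 = 693
Final: R4 = 693

693


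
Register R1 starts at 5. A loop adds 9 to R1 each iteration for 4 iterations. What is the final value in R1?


Starting value: R1 = 5
  Iter 1: R1 = 5 + 9 = 14
  Iter 2: R1 = 14 + 9 = 23
  Iter 3: R1 = 23 + 9 = 32
  Iter 4: R1 = 32 + 9 = 41
Final: R1 = 41

41


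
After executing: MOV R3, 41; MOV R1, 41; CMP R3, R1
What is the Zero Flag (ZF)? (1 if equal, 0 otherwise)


Register state trace:
  MOV R3, 41  → R3 = 41
  MOV R1, 41  → R1 = 41
  CMP R3, R1  → computes 41 - 41 = 0
  Result is zero, so values are equal
ZF = 1

1


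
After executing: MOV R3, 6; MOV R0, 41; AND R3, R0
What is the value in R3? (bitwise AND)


Register state trace:
  MOV R3, 6  → R3 = 6 (0b00000110)
  MOV R0, 41  → R0 = 41 (0b00101001)
  AND R3, R0  → R3 = 6 AND 41 = 0 (0b00000000)
Final: R3 = 0

0


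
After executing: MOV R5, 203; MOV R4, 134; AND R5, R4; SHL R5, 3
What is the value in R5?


Register state trace:
  MOV R5, 203  → R5 = 203 (0b11001011)
  MOV R4, 134  → R4 = 134 (0b10000110)
  AND R5, R4  → R5 = 203 AND 134 = 130 (0b10000010)
  SHL R5, 3  → R5 = 130 << 3 = 1040
Final: R5 = 1040

1040


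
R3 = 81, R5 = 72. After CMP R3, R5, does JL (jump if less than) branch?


Trace:
  R3 = 81, R5 = 72
  CMP R3, R5  → compares 81 vs 72
  JL checks: is 81 less than 72?
  81 > 72, so condition is false
Branch taken: No

No


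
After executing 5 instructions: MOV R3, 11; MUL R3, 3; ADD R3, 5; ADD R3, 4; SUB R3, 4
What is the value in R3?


Register state trace:
  MOV R3, 11  → R3 = 11
  MUL R3, 3  → R3 = 11 * 3 = 33
  ADD R3, 5  → R3 = 33 + 5 = 38
  ADD R3, 4  → R3 = 38 + 4 = 42
  SUB R3, 4  → R3 = 42 - 4 = 38
Final: R3 = 38

38


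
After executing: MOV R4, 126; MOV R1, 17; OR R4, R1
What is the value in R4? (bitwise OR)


Register state trace:
  MOV R4, 126  → R4 = 126 (0b01111110)
  MOV R1, 17  → R1 = 17 (0b00010001)
  OR R4, R1   → R4 = 126 OR 17 = 127 (0b01111111)
Final: R4 = 127

127


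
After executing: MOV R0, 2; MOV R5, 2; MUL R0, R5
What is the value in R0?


Register state trace:
  MOV R0, 2  → R0 = 2
  MOV R5, 2  → R5 = 2
  MUL R0, R5  → R0 = 2 * 2 = 4
Final: R0 = 4

4


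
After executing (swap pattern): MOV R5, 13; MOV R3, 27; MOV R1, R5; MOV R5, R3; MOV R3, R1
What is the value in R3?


Register state trace (swap pattern):
  MOV R5, 13  → R5 = 13
  MOV R3, 27  → R3 = 27
  MOV R1, R5  → R1 = 13  (save R5)
  MOV R5, R3  → R5 = 27  (R5 gets R3's value)
  MOV R3, R1  → R3 = 13  (R3 gets saved value)
Final: R3 = 13

13


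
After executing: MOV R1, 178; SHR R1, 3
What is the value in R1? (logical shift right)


Register state trace:
  MOV R1, 178  → R1 = 178
  SHR R1, 3  → R1 = 178 >> 3 = 178 // 2^3 = 22
Final: R1 = 22

22


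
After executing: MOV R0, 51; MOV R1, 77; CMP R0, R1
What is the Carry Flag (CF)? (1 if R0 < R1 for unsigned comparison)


Register state trace:
  MOV R0, 51  → R0 = 51
  MOV R1, 77  → R1 = 77
  CMP R0, R1  → unsigned 51 - 77: borrow occurs
  51 < 77, so CF = 1
CF = 1

1


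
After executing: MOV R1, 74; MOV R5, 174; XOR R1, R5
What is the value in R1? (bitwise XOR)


Register state trace:
  MOV R1, 74  → R1 = 74 (0b01001010)
  MOV R5, 174  → R5 = 174 (0b10101110)
  XOR R1, R5  → R1 = 74 XOR 174 = 228 (0b11100100)
Final: R1 = 228

228


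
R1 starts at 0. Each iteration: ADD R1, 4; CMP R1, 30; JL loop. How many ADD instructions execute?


Loop trace (R1 starts at 0, target 30, step 4):
  ADD #1: R1 = 0 + 4 = 4  → 4 < 30, loop
  ADD #2: R1 = 4 + 4 = 8  → 8 < 30, loop
  ADD #3: R1 = 8 + 4 = 12  → 12 < 30, loop
  ADD #4: R1 = 12 + 4 = 16  → 16 < 30, loop
  ADD #5: R1 = 16 + 4 = 20  → 20 < 30, loop
  ADD #6: R1 = 20 + 4 = 24  → 24 < 30, loop
  ADD #7: R1 = 24 + 4 = 28  → 28 < 30, loop
  ADD #8: R1 = 28 + 4 = 32  → 32 >= 30, exit
Total ADD instructions: 8

8


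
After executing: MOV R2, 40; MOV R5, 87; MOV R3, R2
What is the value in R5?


Register state trace:
  MOV R2, 40  → R2 = 40
  MOV R5, 87  → R5 = 87
  MOV R3, R2  → R3 = 40
Final: R5 = 87

87


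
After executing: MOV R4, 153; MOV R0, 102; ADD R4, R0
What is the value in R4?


Register state trace:
  MOV R4, 153  → R4 = 153
  MOV R0, 102  → R0 = 102
  ADD R4, R0  → R4 = 153 + 102 = 255
Final: R4 = 255

255


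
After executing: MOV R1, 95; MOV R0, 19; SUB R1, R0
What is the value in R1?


Register state trace:
  MOV R1, 95  → R1 = 95
  MOV R0, 19  → R0 = 19
  SUB R1, R0  → R1 = 95 - 19 = 76
Final: R1 = 76

76


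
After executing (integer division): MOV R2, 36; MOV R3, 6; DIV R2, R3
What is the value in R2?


Register state trace:
  MOV R2, 36  → R2 = 36
  MOV R3, 6  → R3 = 6
  DIV R2, R3  → R2 = 36 // 6 = 6
Final: R2 = 6

6


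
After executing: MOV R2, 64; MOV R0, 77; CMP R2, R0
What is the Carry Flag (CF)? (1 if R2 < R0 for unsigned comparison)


Register state trace:
  MOV R2, 64  → R2 = 64
  MOV R0, 77  → R0 = 77
  CMP R2, R0  → unsigned 64 - 77: borrow occurs
  64 < 77, so CF = 1
CF = 1

1


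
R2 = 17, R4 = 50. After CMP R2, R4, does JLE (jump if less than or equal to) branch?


Trace:
  R2 = 17, R4 = 50
  CMP R2, R4  → compares 17 vs 50
  JLE checks: is 17 less than or equal to 50?
  17 < 50, so condition is true
Branch taken: Yes

Yes


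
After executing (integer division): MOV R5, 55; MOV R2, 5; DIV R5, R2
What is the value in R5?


Register state trace:
  MOV R5, 55  → R5 = 55
  MOV R2, 5  → R2 = 5
  DIV R5, R2  → R5 = 55 // 5 = 11
Final: R5 = 11

11


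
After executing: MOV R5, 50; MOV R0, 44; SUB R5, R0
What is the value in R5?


Register state trace:
  MOV R5, 50  → R5 = 50
  MOV R0, 44  → R0 = 44
  SUB R5, R0  → R5 = 50 - 44 = 6
Final: R5 = 6

6


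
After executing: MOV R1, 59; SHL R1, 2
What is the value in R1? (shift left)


Register state trace:
  MOV R1, 59  → R1 = 59
  SHL R1, 2  → R1 = 59 << 2 = 59 * 2^2 = 236
Final: R1 = 236

236


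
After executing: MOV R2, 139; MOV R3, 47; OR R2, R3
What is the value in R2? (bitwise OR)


Register state trace:
  MOV R2, 139  → R2 = 139 (0b10001011)
  MOV R3, 47  → R3 = 47 (0b00101111)
  OR R2, R3   → R2 = 139 OR 47 = 175 (0b10101111)
Final: R2 = 175

175


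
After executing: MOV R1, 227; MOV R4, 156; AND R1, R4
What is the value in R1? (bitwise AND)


Register state trace:
  MOV R1, 227  → R1 = 227 (0b11100011)
  MOV R4, 156  → R4 = 156 (0b10011100)
  AND R1, R4  → R1 = 227 AND 156 = 128 (0b10000000)
Final: R1 = 128

128


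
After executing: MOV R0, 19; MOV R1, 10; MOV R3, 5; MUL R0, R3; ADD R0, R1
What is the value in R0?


Register state trace:
  MOV R0, 19  → R0 = 19
  MOV R1, 10  → R1 = 10
  MOV R3, 5  → R3 = 5
  MUL R0, R3  → R0 = 19 * 5 = 95
  ADD R0, R1  → R0 = 95 + 10 = 105
Final: R0 = 105

105


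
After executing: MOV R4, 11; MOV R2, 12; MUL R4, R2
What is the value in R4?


Register state trace:
  MOV R4, 11  → R4 = 11
  MOV R2, 12  → R2 = 12
  MUL R4, R2  → R4 = 11 * 12 = 132
Final: R4 = 132

132


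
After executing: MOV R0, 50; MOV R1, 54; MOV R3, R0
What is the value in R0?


Register state trace:
  MOV R0, 50  → R0 = 50
  MOV R1, 54  → R1 = 54
  MOV R3, R0  → R3 = 50
Final: R0 = 50

50


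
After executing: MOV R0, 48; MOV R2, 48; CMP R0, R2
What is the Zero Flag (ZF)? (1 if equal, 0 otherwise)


Register state trace:
  MOV R0, 48  → R0 = 48
  MOV R2, 48  → R2 = 48
  CMP R0, R2  → computes 48 - 48 = 0
  Result is zero, so values are equal
ZF = 1

1


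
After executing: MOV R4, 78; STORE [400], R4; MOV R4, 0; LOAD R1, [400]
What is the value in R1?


Register and memory trace:
  MOV R4, 78  → R4 = 78
  STORE [400], R4  → mem[400] = 78
  MOV R4, 0  → R4 = 0
  LOAD R1, [400]  → R1 = mem[400] = 78
Final: R1 = 78

78


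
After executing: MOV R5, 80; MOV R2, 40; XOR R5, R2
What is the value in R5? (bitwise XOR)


Register state trace:
  MOV R5, 80  → R5 = 80 (0b01010000)
  MOV R2, 40  → R2 = 40 (0b00101000)
  XOR R5, R2  → R5 = 80 XOR 40 = 120 (0b01111000)
Final: R5 = 120

120


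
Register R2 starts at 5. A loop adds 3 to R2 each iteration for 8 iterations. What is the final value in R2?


Starting value: R2 = 5
  Iter 1: R2 = 5 + 3 = 8
  Iter 2: R2 = 8 + 3 = 11
  Iter 3: R2 = 11 + 3 = 14
  Iter 4: R2 = 14 + 3 = 17
  Iter 5: R2 = 17 + 3 = 20
  Iter 6: R2 = 20 + 3 = 23
  Iter 7: R2 = 23 + 3 = 26
  Iter 8: R2 = 26 + 3 = 29
Final: R2 = 29

29


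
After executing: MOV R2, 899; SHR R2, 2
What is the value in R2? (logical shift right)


Register state trace:
  MOV R2, 899  → R2 = 899
  SHR R2, 2  → R2 = 899 >> 2 = 899 // 2^2 = 224
Final: R2 = 224

224


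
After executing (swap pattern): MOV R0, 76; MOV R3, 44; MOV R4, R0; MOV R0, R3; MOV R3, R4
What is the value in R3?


Register state trace (swap pattern):
  MOV R0, 76  → R0 = 76
  MOV R3, 44  → R3 = 44
  MOV R4, R0  → R4 = 76  (save R0)
  MOV R0, R3  → R0 = 44  (R0 gets R3's value)
  MOV R3, R4  → R3 = 76  (R3 gets saved value)
Final: R3 = 76

76


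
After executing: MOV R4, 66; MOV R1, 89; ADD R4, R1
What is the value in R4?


Register state trace:
  MOV R4, 66  → R4 = 66
  MOV R1, 89  → R1 = 89
  ADD R4, R1  → R4 = 66 + 89 = 155
Final: R4 = 155

155


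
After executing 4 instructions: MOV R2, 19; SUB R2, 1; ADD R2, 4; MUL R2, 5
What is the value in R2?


Register state trace:
  MOV R2, 19  → R2 = 19
  SUB R2, 1  → R2 = 19 - 1 = 18
  ADD R2, 4  → R2 = 18 + 4 = 22
  MUL R2, 5  → R2 = 22 * 5 = 110
Final: R2 = 110

110
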